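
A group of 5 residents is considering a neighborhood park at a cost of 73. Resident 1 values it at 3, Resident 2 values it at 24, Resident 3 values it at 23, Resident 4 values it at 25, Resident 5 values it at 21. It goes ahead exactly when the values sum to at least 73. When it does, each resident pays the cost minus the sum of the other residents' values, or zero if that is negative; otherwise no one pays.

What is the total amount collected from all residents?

3

Total value 96 ≥ cost 73, so it is built.
Resident 1: others sum to 93; max(0, 73 - 93) = 0.
Resident 2: others sum to 72; max(0, 73 - 72) = 1.
Resident 3: others sum to 73; max(0, 73 - 73) = 0.
Resident 4: others sum to 71; max(0, 73 - 71) = 2.
Resident 5: others sum to 75; max(0, 73 - 75) = 0.
Total collected = 0 + 1 + 0 + 2 + 0 = 3.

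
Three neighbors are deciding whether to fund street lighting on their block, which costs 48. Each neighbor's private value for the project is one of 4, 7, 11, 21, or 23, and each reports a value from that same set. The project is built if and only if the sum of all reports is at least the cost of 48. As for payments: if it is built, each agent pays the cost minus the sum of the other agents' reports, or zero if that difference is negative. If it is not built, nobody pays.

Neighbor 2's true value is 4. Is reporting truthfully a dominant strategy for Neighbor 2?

Yes

Check each profile of the others' reports and compare truth against every alternative report.
Others report (21, 21): truth gives 0, best alternative gives -2.
Others report (23, 23): truth gives 2, best alternative gives 2.
Others report (4, 4): truth gives 0, best alternative gives 0.
Others report (4, 7): truth gives 0, best alternative gives 0.
Others report (4, 11): truth gives 0, best alternative gives 0.
Others report (4, 21): truth gives 0, best alternative gives 0.
(Remaining 19 profiles checked similarly; truth is weakly best in each.)
In every case the truthful report is at least as good as any alternative, so it is a dominant strategy.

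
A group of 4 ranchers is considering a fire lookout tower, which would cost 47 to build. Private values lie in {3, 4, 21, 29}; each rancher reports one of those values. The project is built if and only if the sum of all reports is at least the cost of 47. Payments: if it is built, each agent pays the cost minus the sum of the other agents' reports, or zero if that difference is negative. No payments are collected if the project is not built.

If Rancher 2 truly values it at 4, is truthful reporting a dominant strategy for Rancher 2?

Check each profile of the others' reports and compare truth against every alternative report.
Others report (3, 21, 29): truth gives 4, best alternative gives 4.
Others report (3, 29, 21): truth gives 4, best alternative gives 4.
Others report (3, 29, 29): truth gives 4, best alternative gives 4.
Others report (4, 21, 29): truth gives 4, best alternative gives 4.
Others report (4, 29, 21): truth gives 4, best alternative gives 4.
Others report (4, 29, 29): truth gives 4, best alternative gives 4.
(Remaining 58 profiles checked similarly; truth is weakly best in each.)
In every case the truthful report is at least as good as any alternative, so it is a dominant strategy.

Yes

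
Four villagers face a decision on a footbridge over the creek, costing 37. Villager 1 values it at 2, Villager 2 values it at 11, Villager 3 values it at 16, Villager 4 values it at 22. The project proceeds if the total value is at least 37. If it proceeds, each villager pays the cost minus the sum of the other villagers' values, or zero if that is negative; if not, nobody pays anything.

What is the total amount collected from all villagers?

Total value 51 ≥ cost 37, so it is built.
Villager 1: others sum to 49; max(0, 37 - 49) = 0.
Villager 2: others sum to 40; max(0, 37 - 40) = 0.
Villager 3: others sum to 35; max(0, 37 - 35) = 2.
Villager 4: others sum to 29; max(0, 37 - 29) = 8.
Total collected = 0 + 0 + 2 + 8 = 10.

10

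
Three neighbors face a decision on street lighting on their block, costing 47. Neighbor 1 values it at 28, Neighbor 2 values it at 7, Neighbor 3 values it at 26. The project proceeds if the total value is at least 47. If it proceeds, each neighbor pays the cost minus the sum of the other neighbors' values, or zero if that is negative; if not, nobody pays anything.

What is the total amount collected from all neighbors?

Total value 61 ≥ cost 47, so it is built.
Neighbor 1: others sum to 33; max(0, 47 - 33) = 14.
Neighbor 2: others sum to 54; max(0, 47 - 54) = 0.
Neighbor 3: others sum to 35; max(0, 47 - 35) = 12.
Total collected = 14 + 0 + 12 = 26.

26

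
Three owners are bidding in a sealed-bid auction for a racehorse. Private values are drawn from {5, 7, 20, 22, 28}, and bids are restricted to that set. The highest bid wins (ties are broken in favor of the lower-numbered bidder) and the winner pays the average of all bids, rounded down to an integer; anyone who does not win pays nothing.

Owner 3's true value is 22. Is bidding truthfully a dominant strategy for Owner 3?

No

Consider the case where Owner 1 bids 5 and Owner 2 bids 5.
Truthful bid 22: wins, pays 10, utility 22 - 10 = 12.
Bid 7 instead: wins, pays 5, utility 22 - 5 = 17.
Since 17 > 12, bidding 7 is strictly better here, so truthful bidding is not dominant.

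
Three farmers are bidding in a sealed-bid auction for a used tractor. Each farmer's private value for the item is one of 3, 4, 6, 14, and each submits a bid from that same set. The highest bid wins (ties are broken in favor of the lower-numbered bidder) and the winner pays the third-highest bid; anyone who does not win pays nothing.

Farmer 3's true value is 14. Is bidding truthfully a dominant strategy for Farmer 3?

Yes

Check each profile of the others' bids and compare truth against every alternative bid.
Others bid (3, 6): truth gives 11, best alternative gives 0.
Others bid (6, 3): truth gives 11, best alternative gives 0.
Others bid (4, 6): truth gives 10, best alternative gives 0.
Others bid (6, 4): truth gives 10, best alternative gives 0.
Others bid (6, 6): truth gives 8, best alternative gives 0.
Others bid (3, 3): truth gives 11, best alternative gives 11.
(Remaining 10 profiles checked similarly; truth is weakly best in each.)
In every case the truthful bid is at least as good as any alternative, so it is a dominant strategy.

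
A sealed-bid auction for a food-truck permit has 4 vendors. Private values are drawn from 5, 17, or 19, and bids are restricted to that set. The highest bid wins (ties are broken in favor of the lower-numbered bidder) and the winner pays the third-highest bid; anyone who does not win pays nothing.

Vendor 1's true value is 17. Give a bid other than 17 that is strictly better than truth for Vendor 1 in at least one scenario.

19

Suppose Vendor 2 bids 5, Vendor 3 bids 5 and Vendor 4 bids 19.
Bid 17: loses, pays 0, utility 0.
Bid 19: wins, pays 5, utility 17 - 5 = 12.
So bidding 19 beats truth here (12 > 0).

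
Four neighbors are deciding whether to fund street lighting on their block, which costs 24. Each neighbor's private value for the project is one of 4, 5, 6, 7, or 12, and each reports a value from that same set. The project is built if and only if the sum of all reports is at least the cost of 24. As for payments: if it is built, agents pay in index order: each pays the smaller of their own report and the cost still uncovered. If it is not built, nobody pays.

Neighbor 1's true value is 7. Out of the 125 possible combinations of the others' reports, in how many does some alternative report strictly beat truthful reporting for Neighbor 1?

81

Others report (4, 4, 12): truth gives 0; report 4 gives 3 > 0. Violating.
Others report (4, 5, 12): truth gives 0; report 4 gives 3 > 0. Violating.
Others report (4, 6, 12): truth gives 0; report 4 gives 3 > 0. Violating.
Others report (4, 7, 7): truth gives 0; report 6 gives 1 > 0. Violating.
Others report (4, 4, 4): truth gives 0; no alternative beats it.
Others report (4, 4, 5): truth gives 0; no alternative beats it.
(Checking all 125 profiles: 81 have a profitable deviation, 44 do not.)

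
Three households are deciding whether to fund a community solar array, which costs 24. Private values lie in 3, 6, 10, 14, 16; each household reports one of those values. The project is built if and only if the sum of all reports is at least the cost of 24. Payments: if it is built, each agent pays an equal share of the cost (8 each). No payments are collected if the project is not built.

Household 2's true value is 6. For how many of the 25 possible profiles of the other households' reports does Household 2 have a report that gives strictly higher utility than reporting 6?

5

Others report (3, 16): truth gives -2; report 3 gives 0 > -2. Violating.
Others report (6, 14): truth gives -2; report 3 gives 0 > -2. Violating.
Others report (10, 10): truth gives -2; report 3 gives 0 > -2. Violating.
Others report (14, 6): truth gives -2; report 3 gives 0 > -2. Violating.
Others report (3, 3): truth gives 0; no alternative beats it.
Others report (3, 6): truth gives 0; no alternative beats it.
(Checking all 25 profiles: 5 have a profitable deviation, 20 do not.)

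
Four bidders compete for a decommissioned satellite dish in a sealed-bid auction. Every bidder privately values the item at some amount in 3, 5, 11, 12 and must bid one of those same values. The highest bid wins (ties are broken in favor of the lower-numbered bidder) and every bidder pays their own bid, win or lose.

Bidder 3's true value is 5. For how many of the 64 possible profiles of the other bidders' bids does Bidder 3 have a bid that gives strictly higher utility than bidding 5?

62

Others bid (3, 3, 11): truth gives -5; bid 3 gives -3 > -5. Violating.
Others bid (3, 3, 12): truth gives -5; bid 3 gives -3 > -5. Violating.
Others bid (3, 5, 3): truth gives -5; bid 3 gives -3 > -5. Violating.
Others bid (3, 5, 5): truth gives -5; bid 3 gives -3 > -5. Violating.
Others bid (3, 3, 3): truth gives 0; no alternative beats it.
Others bid (3, 3, 5): truth gives 0; no alternative beats it.
(Checking all 64 profiles: 62 have a profitable deviation, 2 do not.)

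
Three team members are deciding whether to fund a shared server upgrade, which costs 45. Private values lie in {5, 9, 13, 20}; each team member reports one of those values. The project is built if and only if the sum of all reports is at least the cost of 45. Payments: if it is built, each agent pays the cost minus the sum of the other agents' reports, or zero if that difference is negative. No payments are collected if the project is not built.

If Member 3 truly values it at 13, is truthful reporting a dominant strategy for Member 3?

Check each profile of the others' reports and compare truth against every alternative report.
Others report (20, 20): truth gives 8, best alternative gives 8.
Others report (13, 20): truth gives 1, best alternative gives 1.
Others report (20, 13): truth gives 1, best alternative gives 1.
Others report (5, 5): truth gives 0, best alternative gives 0.
Others report (5, 9): truth gives 0, best alternative gives 0.
Others report (5, 13): truth gives 0, best alternative gives 0.
(Remaining 10 profiles checked similarly; truth is weakly best in each.)
In every case the truthful report is at least as good as any alternative, so it is a dominant strategy.

Yes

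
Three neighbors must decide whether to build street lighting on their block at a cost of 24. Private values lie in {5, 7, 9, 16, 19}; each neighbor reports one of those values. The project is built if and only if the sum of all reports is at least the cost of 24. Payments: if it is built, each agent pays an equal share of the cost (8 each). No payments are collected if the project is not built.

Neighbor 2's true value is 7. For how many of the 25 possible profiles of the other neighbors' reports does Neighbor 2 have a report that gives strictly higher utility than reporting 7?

1

Others report (9, 9): truth gives -1; report 5 gives 0 > -1. Violating.
Others report (5, 5): truth gives 0; no alternative beats it.
Others report (5, 7): truth gives 0; no alternative beats it.
(Checking all 25 profiles: 1 has a profitable deviation, 24 do not.)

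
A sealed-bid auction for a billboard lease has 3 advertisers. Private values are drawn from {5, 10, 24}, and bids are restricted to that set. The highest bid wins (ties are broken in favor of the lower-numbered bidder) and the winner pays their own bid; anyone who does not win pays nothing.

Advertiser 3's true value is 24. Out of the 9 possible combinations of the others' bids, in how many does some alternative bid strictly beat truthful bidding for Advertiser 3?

Others bid (5, 5): truth gives 0; bid 10 gives 14 > 0. Violating.
Others bid (5, 10): truth gives 0; no alternative beats it.
Others bid (5, 24): truth gives 0; no alternative beats it.
(Checking all 9 profiles: 1 has a profitable deviation, 8 do not.)

1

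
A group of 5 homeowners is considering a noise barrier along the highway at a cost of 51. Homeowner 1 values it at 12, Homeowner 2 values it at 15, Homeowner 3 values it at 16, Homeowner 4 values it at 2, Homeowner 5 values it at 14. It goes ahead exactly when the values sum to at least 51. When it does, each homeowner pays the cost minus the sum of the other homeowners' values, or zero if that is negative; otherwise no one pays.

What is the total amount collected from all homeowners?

Total value 59 ≥ cost 51, so it is built.
Homeowner 1: others sum to 47; max(0, 51 - 47) = 4.
Homeowner 2: others sum to 44; max(0, 51 - 44) = 7.
Homeowner 3: others sum to 43; max(0, 51 - 43) = 8.
Homeowner 4: others sum to 57; max(0, 51 - 57) = 0.
Homeowner 5: others sum to 45; max(0, 51 - 45) = 6.
Total collected = 4 + 7 + 8 + 0 + 6 = 25.

25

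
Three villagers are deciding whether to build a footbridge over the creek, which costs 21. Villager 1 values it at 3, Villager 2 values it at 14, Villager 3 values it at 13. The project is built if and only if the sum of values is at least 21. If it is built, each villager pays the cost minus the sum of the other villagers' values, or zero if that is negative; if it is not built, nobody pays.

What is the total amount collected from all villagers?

Total value 30 ≥ cost 21, so it is built.
Villager 1: others sum to 27; max(0, 21 - 27) = 0.
Villager 2: others sum to 16; max(0, 21 - 16) = 5.
Villager 3: others sum to 17; max(0, 21 - 17) = 4.
Total collected = 0 + 5 + 4 = 9.

9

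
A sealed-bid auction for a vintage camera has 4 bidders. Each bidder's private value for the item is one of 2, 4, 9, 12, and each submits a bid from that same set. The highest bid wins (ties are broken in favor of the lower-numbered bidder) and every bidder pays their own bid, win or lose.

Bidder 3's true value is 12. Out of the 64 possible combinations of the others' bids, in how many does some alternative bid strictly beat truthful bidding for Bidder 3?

40

Others bid (2, 2, 2): truth gives 0; bid 4 gives 8 > 0. Violating.
Others bid (2, 2, 4): truth gives 0; bid 4 gives 8 > 0. Violating.
Others bid (2, 2, 9): truth gives 0; bid 9 gives 3 > 0. Violating.
Others bid (2, 4, 2): truth gives 0; bid 9 gives 3 > 0. Violating.
Others bid (2, 2, 12): truth gives 0; no alternative beats it.
Others bid (2, 4, 12): truth gives 0; no alternative beats it.
(Checking all 64 profiles: 40 have a profitable deviation, 24 do not.)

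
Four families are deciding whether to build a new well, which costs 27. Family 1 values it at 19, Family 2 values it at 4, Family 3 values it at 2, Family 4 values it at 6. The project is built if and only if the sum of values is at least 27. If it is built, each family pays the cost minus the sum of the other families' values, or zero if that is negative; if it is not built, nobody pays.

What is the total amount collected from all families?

17

Total value 31 ≥ cost 27, so it is built.
Family 1: others sum to 12; max(0, 27 - 12) = 15.
Family 2: others sum to 27; max(0, 27 - 27) = 0.
Family 3: others sum to 29; max(0, 27 - 29) = 0.
Family 4: others sum to 25; max(0, 27 - 25) = 2.
Total collected = 15 + 0 + 0 + 2 = 17.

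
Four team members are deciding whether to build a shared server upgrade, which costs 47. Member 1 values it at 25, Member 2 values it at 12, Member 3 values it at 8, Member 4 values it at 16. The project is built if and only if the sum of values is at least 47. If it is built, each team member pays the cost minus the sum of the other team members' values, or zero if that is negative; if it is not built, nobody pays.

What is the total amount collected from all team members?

13

Total value 61 ≥ cost 47, so it is built.
Member 1: others sum to 36; max(0, 47 - 36) = 11.
Member 2: others sum to 49; max(0, 47 - 49) = 0.
Member 3: others sum to 53; max(0, 47 - 53) = 0.
Member 4: others sum to 45; max(0, 47 - 45) = 2.
Total collected = 11 + 0 + 0 + 2 = 13.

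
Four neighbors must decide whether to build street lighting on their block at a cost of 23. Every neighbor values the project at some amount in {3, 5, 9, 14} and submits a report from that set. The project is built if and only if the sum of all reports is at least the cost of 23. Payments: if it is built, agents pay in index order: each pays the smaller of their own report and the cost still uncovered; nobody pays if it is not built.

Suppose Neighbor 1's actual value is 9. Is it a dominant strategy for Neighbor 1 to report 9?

No

Consider the case where Neighbor 2 reports 3, Neighbor 3 reports 3 and Neighbor 4 reports 14.
Truthful report 9: project built, pays 9, utility 9 - 9 = 0.
Report 3 instead: project built, pays 3, utility 9 - 3 = 6.
Since 6 > 0, reporting 3 is strictly better here, so truthful reporting is not dominant.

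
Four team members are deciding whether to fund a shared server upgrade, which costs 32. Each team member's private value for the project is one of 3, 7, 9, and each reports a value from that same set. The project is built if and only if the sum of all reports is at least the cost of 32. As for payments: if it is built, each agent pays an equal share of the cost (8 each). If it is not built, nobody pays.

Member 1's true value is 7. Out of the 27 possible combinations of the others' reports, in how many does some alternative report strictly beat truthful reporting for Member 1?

4

Others report (7, 9, 9): truth gives -1; report 3 gives 0 > -1. Violating.
Others report (9, 7, 9): truth gives -1; report 3 gives 0 > -1. Violating.
Others report (9, 9, 7): truth gives -1; report 3 gives 0 > -1. Violating.
Others report (9, 9, 9): truth gives -1; report 3 gives 0 > -1. Violating.
Others report (3, 3, 3): truth gives 0; no alternative beats it.
Others report (3, 3, 7): truth gives 0; no alternative beats it.
(Checking all 27 profiles: 4 have a profitable deviation, 23 do not.)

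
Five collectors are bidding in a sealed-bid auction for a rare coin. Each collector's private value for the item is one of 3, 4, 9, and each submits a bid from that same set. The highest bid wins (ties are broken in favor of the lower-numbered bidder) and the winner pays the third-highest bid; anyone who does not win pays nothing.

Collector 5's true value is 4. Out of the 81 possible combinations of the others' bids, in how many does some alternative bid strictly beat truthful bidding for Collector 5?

Others bid (3, 3, 3, 4): truth gives 0; bid 9 gives 1 > 0. Violating.
Others bid (3, 3, 4, 3): truth gives 0; bid 9 gives 1 > 0. Violating.
Others bid (3, 4, 3, 3): truth gives 0; bid 9 gives 1 > 0. Violating.
Others bid (4, 3, 3, 3): truth gives 0; bid 9 gives 1 > 0. Violating.
Others bid (3, 3, 3, 3): truth gives 1; no alternative beats it.
Others bid (3, 3, 3, 9): truth gives 0; no alternative beats it.
(Checking all 81 profiles: 4 have a profitable deviation, 77 do not.)

4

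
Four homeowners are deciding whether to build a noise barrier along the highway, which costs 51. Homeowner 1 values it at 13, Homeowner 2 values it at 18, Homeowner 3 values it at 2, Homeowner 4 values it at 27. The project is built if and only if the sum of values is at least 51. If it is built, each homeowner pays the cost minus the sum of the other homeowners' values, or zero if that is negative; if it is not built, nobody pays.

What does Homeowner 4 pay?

Total value 60 ≥ cost 51, so the project is built.
The other homeowners' values sum to 33.
Cost minus that sum is 51 - 33 = 18.

18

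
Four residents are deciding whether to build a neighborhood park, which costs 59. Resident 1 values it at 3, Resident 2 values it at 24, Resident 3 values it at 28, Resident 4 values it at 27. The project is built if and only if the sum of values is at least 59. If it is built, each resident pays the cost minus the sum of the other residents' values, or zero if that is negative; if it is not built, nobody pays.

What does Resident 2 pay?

Total value 82 ≥ cost 59, so the project is built.
The other residents' values sum to 58.
Cost minus that sum is 59 - 58 = 1.

1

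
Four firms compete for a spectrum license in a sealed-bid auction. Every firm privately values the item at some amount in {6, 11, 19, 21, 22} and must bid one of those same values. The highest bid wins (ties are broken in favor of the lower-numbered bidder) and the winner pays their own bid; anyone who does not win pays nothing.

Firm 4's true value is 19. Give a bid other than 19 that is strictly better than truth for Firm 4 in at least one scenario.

Suppose Firm 1 bids 6, Firm 2 bids 6 and Firm 3 bids 6.
Bid 19: wins, pays 19, utility 19 - 19 = 0.
Bid 11: wins, pays 11, utility 19 - 11 = 8.
So bidding 11 beats truth here (8 > 0).

11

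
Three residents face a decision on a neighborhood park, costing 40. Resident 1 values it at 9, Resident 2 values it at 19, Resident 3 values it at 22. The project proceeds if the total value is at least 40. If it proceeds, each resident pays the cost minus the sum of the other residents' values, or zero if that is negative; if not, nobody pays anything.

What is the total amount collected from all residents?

Total value 50 ≥ cost 40, so it is built.
Resident 1: others sum to 41; max(0, 40 - 41) = 0.
Resident 2: others sum to 31; max(0, 40 - 31) = 9.
Resident 3: others sum to 28; max(0, 40 - 28) = 12.
Total collected = 0 + 9 + 12 = 21.

21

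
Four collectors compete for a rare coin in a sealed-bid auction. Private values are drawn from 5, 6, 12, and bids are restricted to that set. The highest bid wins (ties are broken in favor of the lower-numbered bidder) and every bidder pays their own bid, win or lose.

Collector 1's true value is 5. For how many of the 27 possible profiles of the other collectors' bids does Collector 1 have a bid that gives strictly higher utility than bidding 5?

7

Others bid (5, 5, 6): truth gives -5; bid 6 gives -1 > -5. Violating.
Others bid (5, 6, 5): truth gives -5; bid 6 gives -1 > -5. Violating.
Others bid (5, 6, 6): truth gives -5; bid 6 gives -1 > -5. Violating.
Others bid (6, 5, 5): truth gives -5; bid 6 gives -1 > -5. Violating.
Others bid (5, 5, 5): truth gives 0; no alternative beats it.
Others bid (5, 5, 12): truth gives -5; no alternative beats it.
(Checking all 27 profiles: 7 have a profitable deviation, 20 do not.)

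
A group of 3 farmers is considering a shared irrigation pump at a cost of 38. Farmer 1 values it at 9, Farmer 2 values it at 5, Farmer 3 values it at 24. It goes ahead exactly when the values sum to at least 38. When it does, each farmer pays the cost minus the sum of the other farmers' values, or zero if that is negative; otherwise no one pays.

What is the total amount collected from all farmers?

38

Total value 38 ≥ cost 38, so it is built.
Farmer 1: others sum to 29; max(0, 38 - 29) = 9.
Farmer 2: others sum to 33; max(0, 38 - 33) = 5.
Farmer 3: others sum to 14; max(0, 38 - 14) = 24.
Total collected = 9 + 5 + 24 = 38.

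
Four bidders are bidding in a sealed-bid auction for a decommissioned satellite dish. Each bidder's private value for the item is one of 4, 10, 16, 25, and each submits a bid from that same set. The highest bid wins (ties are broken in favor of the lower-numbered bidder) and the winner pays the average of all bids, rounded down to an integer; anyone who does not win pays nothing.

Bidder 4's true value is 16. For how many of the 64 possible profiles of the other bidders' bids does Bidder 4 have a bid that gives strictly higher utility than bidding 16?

Others bid (4, 4, 4): truth gives 9; bid 10 gives 11 > 9. Violating.
Others bid (4, 4, 16): truth gives 0; bid 25 gives 4 > 0. Violating.
Others bid (4, 10, 16): truth gives 0; bid 25 gives 3 > 0. Violating.
Others bid (4, 16, 4): truth gives 0; bid 25 gives 4 > 0. Violating.
Others bid (4, 4, 10): truth gives 8; no alternative beats it.
Others bid (4, 4, 25): truth gives 0; no alternative beats it.
(Checking all 64 profiles: 16 have a profitable deviation, 48 do not.)

16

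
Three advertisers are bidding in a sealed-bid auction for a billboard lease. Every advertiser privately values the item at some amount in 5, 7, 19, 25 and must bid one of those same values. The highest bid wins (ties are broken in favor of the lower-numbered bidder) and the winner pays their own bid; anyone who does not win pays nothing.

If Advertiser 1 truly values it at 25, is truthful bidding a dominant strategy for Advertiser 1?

No

Consider the case where Advertiser 2 bids 5 and Advertiser 3 bids 5.
Truthful bid 25: wins, pays 25, utility 25 - 25 = 0.
Bid 5 instead: wins, pays 5, utility 25 - 5 = 20.
Since 20 > 0, bidding 5 is strictly better here, so truthful bidding is not dominant.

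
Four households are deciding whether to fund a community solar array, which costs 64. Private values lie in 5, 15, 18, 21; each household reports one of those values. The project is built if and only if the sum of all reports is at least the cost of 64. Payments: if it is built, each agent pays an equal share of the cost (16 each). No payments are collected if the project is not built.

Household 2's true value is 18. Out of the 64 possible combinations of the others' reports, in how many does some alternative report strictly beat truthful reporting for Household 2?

Others report (5, 18, 21): truth gives 0; report 21 gives 2 > 0. Violating.
Others report (5, 21, 18): truth gives 0; report 21 gives 2 > 0. Violating.
Others report (15, 15, 15): truth gives 0; report 21 gives 2 > 0. Violating.
Others report (18, 5, 21): truth gives 0; report 21 gives 2 > 0. Violating.
Others report (5, 5, 5): truth gives 0; no alternative beats it.
Others report (5, 5, 15): truth gives 0; no alternative beats it.
(Checking all 64 profiles: 7 have a profitable deviation, 57 do not.)

7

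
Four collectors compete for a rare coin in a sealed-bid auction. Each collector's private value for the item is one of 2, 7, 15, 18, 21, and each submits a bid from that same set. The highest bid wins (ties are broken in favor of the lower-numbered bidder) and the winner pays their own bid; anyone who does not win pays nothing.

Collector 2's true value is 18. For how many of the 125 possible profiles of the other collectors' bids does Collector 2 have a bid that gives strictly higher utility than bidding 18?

Others bid (2, 2, 2): truth gives 0; bid 7 gives 11 > 0. Violating.
Others bid (2, 2, 7): truth gives 0; bid 7 gives 11 > 0. Violating.
Others bid (2, 2, 15): truth gives 0; bid 15 gives 3 > 0. Violating.
Others bid (2, 7, 2): truth gives 0; bid 7 gives 11 > 0. Violating.
Others bid (2, 2, 18): truth gives 0; no alternative beats it.
Others bid (2, 2, 21): truth gives 0; no alternative beats it.
(Checking all 125 profiles: 18 have a profitable deviation, 107 do not.)

18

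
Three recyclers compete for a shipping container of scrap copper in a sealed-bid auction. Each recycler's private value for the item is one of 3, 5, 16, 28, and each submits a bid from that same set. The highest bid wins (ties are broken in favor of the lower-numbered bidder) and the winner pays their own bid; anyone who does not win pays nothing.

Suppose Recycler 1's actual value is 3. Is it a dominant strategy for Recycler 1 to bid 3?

Yes

Check each profile of the others' bids and compare truth against every alternative bid.
Others bid (3, 3): truth gives 0, best alternative gives -2.
Others bid (3, 5): truth gives 0, best alternative gives -2.
Others bid (5, 3): truth gives 0, best alternative gives -2.
Others bid (5, 5): truth gives 0, best alternative gives -2.
Others bid (3, 16): truth gives 0, best alternative gives 0.
Others bid (3, 28): truth gives 0, best alternative gives 0.
(Remaining 10 profiles checked similarly; truth is weakly best in each.)
In every case the truthful bid is at least as good as any alternative, so it is a dominant strategy.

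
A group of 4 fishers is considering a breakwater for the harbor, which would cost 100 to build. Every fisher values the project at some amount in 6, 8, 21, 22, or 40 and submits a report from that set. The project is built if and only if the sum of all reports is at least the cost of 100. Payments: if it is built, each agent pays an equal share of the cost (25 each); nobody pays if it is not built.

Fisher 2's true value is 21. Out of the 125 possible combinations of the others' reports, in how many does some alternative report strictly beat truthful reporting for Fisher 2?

Others report (6, 40, 40): truth gives -4; report 6 gives 0 > -4. Violating.
Others report (8, 40, 40): truth gives -4; report 6 gives 0 > -4. Violating.
Others report (21, 21, 40): truth gives -4; report 6 gives 0 > -4. Violating.
Others report (21, 22, 40): truth gives -4; report 6 gives 0 > -4. Violating.
Others report (6, 6, 6): truth gives 0; no alternative beats it.
Others report (6, 6, 8): truth gives 0; no alternative beats it.
(Checking all 125 profiles: 18 have a profitable deviation, 107 do not.)

18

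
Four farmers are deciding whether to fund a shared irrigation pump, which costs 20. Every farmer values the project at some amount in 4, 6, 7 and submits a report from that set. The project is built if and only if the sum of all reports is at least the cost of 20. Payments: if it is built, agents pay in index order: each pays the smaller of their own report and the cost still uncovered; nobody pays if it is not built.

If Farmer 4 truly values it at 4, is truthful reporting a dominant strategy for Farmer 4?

Check each profile of the others' reports and compare truth against every alternative report.
Others report (4, 4, 6): truth gives 0, best alternative gives -2.
Others report (4, 6, 4): truth gives 0, best alternative gives -2.
Others report (6, 4, 4): truth gives 0, best alternative gives -2.
Others report (4, 4, 7): truth gives 0, best alternative gives -1.
Others report (4, 7, 4): truth gives 0, best alternative gives -1.
Others report (7, 4, 4): truth gives 0, best alternative gives -1.
(Remaining 21 profiles checked similarly; truth is weakly best in each.)
In every case the truthful report is at least as good as any alternative, so it is a dominant strategy.

Yes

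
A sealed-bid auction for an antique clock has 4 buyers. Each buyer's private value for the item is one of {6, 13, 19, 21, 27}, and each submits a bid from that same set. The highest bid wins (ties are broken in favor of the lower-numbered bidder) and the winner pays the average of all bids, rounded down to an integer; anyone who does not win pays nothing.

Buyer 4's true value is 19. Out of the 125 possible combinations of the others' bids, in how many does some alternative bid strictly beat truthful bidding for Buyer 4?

Others bid (6, 6, 6): truth gives 10; bid 13 gives 12 > 10. Violating.
Others bid (6, 6, 19): truth gives 0; bid 21 gives 6 > 0. Violating.
Others bid (6, 6, 21): truth gives 0; bid 27 gives 4 > 0. Violating.
Others bid (6, 13, 19): truth gives 0; bid 21 gives 5 > 0. Violating.
Others bid (6, 6, 13): truth gives 8; no alternative beats it.
Others bid (6, 6, 27): truth gives 0; no alternative beats it.
(Checking all 125 profiles: 40 have a profitable deviation, 85 do not.)

40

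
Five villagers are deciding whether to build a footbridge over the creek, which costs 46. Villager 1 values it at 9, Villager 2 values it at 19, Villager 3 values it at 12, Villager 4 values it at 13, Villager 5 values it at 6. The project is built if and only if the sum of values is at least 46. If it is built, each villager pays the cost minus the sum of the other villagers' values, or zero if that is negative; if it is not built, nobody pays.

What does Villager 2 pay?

6

Total value 59 ≥ cost 46, so the project is built.
The other villagers' values sum to 40.
Cost minus that sum is 46 - 40 = 6.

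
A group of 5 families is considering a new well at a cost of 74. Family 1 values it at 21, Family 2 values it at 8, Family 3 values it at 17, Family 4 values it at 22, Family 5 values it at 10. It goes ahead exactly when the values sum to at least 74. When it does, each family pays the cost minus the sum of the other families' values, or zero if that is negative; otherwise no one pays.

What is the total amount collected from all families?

58

Total value 78 ≥ cost 74, so it is built.
Family 1: others sum to 57; max(0, 74 - 57) = 17.
Family 2: others sum to 70; max(0, 74 - 70) = 4.
Family 3: others sum to 61; max(0, 74 - 61) = 13.
Family 4: others sum to 56; max(0, 74 - 56) = 18.
Family 5: others sum to 68; max(0, 74 - 68) = 6.
Total collected = 17 + 4 + 13 + 18 + 6 = 58.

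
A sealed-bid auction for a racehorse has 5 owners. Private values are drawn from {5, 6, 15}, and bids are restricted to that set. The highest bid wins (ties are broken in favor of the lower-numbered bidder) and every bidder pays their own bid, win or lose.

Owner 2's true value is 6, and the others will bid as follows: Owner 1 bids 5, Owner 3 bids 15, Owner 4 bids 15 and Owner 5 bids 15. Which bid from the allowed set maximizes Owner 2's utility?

5

Bid 5: loses but pays 5, utility -5.
Bid 6: loses but pays 6, utility -6.
Bid 15: wins, pays 15, utility 6 - 15 = -9.
The best choice is 5 with utility -5.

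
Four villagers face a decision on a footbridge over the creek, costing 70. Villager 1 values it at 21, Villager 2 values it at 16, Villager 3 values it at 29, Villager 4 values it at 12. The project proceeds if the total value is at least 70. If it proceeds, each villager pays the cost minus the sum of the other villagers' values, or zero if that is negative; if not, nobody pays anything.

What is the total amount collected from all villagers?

Total value 78 ≥ cost 70, so it is built.
Villager 1: others sum to 57; max(0, 70 - 57) = 13.
Villager 2: others sum to 62; max(0, 70 - 62) = 8.
Villager 3: others sum to 49; max(0, 70 - 49) = 21.
Villager 4: others sum to 66; max(0, 70 - 66) = 4.
Total collected = 13 + 8 + 21 + 4 = 46.

46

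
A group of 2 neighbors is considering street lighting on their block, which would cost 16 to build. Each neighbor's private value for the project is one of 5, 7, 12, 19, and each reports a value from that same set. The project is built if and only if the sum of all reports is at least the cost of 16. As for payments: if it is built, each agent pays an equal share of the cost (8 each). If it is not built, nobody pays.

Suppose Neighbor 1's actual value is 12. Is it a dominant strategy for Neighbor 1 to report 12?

Yes

Check each profile of the others' reports and compare truth against every alternative report.
Others report (5): truth gives 4, best alternative gives 4.
Others report (7): truth gives 4, best alternative gives 4.
Others report (12): truth gives 4, best alternative gives 4.
Others report (19): truth gives 4, best alternative gives 4.
In every case the truthful report is at least as good as any alternative, so it is a dominant strategy.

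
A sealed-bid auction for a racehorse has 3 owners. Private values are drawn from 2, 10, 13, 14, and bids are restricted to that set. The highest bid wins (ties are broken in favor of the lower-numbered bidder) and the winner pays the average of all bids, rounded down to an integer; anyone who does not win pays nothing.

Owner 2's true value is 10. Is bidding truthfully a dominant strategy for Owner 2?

Consider the case where Owner 1 bids 2 and Owner 3 bids 13.
Truthful bid 10: loses, pays 0, utility 0.
Bid 13 instead: wins, pays 9, utility 10 - 9 = 1.
Since 1 > 0, bidding 13 is strictly better here, so truthful bidding is not dominant.

No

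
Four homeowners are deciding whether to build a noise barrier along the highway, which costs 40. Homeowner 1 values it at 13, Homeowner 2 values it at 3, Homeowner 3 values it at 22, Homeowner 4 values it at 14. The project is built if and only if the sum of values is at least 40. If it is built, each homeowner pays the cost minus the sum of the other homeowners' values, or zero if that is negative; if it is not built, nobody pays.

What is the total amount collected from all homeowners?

Total value 52 ≥ cost 40, so it is built.
Homeowner 1: others sum to 39; max(0, 40 - 39) = 1.
Homeowner 2: others sum to 49; max(0, 40 - 49) = 0.
Homeowner 3: others sum to 30; max(0, 40 - 30) = 10.
Homeowner 4: others sum to 38; max(0, 40 - 38) = 2.
Total collected = 1 + 0 + 10 + 2 = 13.

13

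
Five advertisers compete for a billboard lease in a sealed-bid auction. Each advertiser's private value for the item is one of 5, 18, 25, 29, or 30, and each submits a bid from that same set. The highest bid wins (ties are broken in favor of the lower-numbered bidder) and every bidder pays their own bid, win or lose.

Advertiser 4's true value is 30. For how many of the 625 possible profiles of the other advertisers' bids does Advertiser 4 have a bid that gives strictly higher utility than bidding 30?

413

Others bid (5, 5, 5, 5): truth gives 0; bid 18 gives 12 > 0. Violating.
Others bid (5, 5, 5, 18): truth gives 0; bid 18 gives 12 > 0. Violating.
Others bid (5, 5, 5, 25): truth gives 0; bid 25 gives 5 > 0. Violating.
Others bid (5, 5, 5, 29): truth gives 0; bid 29 gives 1 > 0. Violating.
Others bid (5, 5, 5, 30): truth gives 0; no alternative beats it.
Others bid (5, 5, 18, 30): truth gives 0; no alternative beats it.
(Checking all 625 profiles: 413 have a profitable deviation, 212 do not.)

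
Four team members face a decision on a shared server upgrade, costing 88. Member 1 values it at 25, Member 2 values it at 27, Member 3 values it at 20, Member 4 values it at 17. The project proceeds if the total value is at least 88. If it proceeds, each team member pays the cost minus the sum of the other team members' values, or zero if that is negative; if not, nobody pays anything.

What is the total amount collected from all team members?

Total value 89 ≥ cost 88, so it is built.
Member 1: others sum to 64; max(0, 88 - 64) = 24.
Member 2: others sum to 62; max(0, 88 - 62) = 26.
Member 3: others sum to 69; max(0, 88 - 69) = 19.
Member 4: others sum to 72; max(0, 88 - 72) = 16.
Total collected = 24 + 26 + 19 + 16 = 85.

85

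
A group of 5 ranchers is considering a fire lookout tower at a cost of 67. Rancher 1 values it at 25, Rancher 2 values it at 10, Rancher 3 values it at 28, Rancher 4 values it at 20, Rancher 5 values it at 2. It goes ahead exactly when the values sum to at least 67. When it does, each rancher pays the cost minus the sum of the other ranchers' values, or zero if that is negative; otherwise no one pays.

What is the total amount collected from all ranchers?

Total value 85 ≥ cost 67, so it is built.
Rancher 1: others sum to 60; max(0, 67 - 60) = 7.
Rancher 2: others sum to 75; max(0, 67 - 75) = 0.
Rancher 3: others sum to 57; max(0, 67 - 57) = 10.
Rancher 4: others sum to 65; max(0, 67 - 65) = 2.
Rancher 5: others sum to 83; max(0, 67 - 83) = 0.
Total collected = 7 + 0 + 10 + 2 + 0 = 19.

19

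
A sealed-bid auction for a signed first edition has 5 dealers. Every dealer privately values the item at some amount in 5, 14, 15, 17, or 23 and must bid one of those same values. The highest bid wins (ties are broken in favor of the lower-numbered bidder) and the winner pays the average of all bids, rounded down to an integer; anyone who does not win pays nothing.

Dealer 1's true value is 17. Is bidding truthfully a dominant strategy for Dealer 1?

Consider the case where Dealer 2 bids 5, Dealer 3 bids 5, Dealer 4 bids 5 and Dealer 5 bids 5.
Truthful bid 17: wins, pays 7, utility 17 - 7 = 10.
Bid 5 instead: wins, pays 5, utility 17 - 5 = 12.
Since 12 > 10, bidding 5 is strictly better here, so truthful bidding is not dominant.

No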